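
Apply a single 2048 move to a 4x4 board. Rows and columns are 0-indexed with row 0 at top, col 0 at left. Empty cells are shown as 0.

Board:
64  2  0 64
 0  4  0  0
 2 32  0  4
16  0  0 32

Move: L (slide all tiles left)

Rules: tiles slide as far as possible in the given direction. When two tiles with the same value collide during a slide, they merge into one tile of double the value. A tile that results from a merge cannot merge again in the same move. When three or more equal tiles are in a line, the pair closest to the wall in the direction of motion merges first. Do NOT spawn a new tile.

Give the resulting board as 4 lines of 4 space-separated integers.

Answer: 64  2 64  0
 4  0  0  0
 2 32  4  0
16 32  0  0

Derivation:
Slide left:
row 0: [64, 2, 0, 64] -> [64, 2, 64, 0]
row 1: [0, 4, 0, 0] -> [4, 0, 0, 0]
row 2: [2, 32, 0, 4] -> [2, 32, 4, 0]
row 3: [16, 0, 0, 32] -> [16, 32, 0, 0]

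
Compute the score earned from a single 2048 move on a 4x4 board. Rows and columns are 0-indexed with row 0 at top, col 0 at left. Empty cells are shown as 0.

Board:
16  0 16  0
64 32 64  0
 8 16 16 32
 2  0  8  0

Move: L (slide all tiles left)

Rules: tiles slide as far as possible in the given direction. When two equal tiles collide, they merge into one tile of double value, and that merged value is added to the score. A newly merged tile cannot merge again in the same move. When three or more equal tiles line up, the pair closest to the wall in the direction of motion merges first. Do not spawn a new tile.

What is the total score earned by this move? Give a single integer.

Slide left:
row 0: [16, 0, 16, 0] -> [32, 0, 0, 0]  score +32 (running 32)
row 1: [64, 32, 64, 0] -> [64, 32, 64, 0]  score +0 (running 32)
row 2: [8, 16, 16, 32] -> [8, 32, 32, 0]  score +32 (running 64)
row 3: [2, 0, 8, 0] -> [2, 8, 0, 0]  score +0 (running 64)
Board after move:
32  0  0  0
64 32 64  0
 8 32 32  0
 2  8  0  0

Answer: 64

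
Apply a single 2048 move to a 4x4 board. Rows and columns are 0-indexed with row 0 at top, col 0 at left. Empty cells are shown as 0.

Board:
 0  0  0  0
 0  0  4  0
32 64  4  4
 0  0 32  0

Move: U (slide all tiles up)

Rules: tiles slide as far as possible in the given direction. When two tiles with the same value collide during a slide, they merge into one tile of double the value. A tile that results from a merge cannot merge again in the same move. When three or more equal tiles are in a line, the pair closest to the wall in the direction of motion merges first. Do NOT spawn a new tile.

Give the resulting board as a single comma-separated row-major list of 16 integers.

Slide up:
col 0: [0, 0, 32, 0] -> [32, 0, 0, 0]
col 1: [0, 0, 64, 0] -> [64, 0, 0, 0]
col 2: [0, 4, 4, 32] -> [8, 32, 0, 0]
col 3: [0, 0, 4, 0] -> [4, 0, 0, 0]

Answer: 32, 64, 8, 4, 0, 0, 32, 0, 0, 0, 0, 0, 0, 0, 0, 0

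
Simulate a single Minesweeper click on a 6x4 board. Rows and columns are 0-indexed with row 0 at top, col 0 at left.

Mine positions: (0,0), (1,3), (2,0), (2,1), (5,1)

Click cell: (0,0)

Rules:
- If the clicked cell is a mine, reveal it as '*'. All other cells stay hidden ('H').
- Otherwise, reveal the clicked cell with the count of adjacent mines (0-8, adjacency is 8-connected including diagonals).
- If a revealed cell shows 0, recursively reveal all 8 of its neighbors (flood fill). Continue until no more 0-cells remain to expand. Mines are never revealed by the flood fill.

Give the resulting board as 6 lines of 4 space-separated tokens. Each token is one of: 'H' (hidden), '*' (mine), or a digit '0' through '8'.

* H H H
H H H H
H H H H
H H H H
H H H H
H H H H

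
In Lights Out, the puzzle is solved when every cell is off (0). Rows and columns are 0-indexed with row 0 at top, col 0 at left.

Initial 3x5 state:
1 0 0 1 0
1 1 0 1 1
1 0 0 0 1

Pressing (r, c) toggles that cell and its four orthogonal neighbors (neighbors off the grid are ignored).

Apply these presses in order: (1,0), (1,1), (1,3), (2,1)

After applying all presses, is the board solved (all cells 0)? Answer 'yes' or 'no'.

Answer: no

Derivation:
After press 1 at (1,0):
0 0 0 1 0
0 0 0 1 1
0 0 0 0 1

After press 2 at (1,1):
0 1 0 1 0
1 1 1 1 1
0 1 0 0 1

After press 3 at (1,3):
0 1 0 0 0
1 1 0 0 0
0 1 0 1 1

After press 4 at (2,1):
0 1 0 0 0
1 0 0 0 0
1 0 1 1 1

Lights still on: 6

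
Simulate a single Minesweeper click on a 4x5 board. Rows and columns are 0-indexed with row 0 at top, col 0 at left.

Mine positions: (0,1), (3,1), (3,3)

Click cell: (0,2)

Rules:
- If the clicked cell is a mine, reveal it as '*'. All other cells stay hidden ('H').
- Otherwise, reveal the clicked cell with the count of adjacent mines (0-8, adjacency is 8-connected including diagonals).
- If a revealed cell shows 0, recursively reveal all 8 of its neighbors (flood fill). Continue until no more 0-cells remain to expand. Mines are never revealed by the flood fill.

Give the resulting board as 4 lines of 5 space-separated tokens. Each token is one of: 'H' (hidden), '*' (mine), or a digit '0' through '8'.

H H 1 H H
H H H H H
H H H H H
H H H H H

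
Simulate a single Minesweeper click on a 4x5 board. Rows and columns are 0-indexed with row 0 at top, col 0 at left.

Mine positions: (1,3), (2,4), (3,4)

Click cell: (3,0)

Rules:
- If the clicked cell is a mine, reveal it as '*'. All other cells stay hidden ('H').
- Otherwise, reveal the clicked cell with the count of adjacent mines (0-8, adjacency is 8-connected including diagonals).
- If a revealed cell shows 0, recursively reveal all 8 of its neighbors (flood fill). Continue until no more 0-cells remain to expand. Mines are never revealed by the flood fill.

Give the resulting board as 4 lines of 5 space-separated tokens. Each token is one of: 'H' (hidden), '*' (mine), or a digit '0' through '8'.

0 0 1 H H
0 0 1 H H
0 0 1 3 H
0 0 0 2 H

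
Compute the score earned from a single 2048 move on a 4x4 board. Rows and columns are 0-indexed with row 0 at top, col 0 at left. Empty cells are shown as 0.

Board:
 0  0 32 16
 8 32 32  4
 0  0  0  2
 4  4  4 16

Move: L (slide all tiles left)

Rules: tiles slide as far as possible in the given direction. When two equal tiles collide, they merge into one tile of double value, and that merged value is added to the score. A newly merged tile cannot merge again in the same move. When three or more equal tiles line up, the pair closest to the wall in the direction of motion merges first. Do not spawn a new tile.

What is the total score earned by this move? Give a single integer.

Slide left:
row 0: [0, 0, 32, 16] -> [32, 16, 0, 0]  score +0 (running 0)
row 1: [8, 32, 32, 4] -> [8, 64, 4, 0]  score +64 (running 64)
row 2: [0, 0, 0, 2] -> [2, 0, 0, 0]  score +0 (running 64)
row 3: [4, 4, 4, 16] -> [8, 4, 16, 0]  score +8 (running 72)
Board after move:
32 16  0  0
 8 64  4  0
 2  0  0  0
 8  4 16  0

Answer: 72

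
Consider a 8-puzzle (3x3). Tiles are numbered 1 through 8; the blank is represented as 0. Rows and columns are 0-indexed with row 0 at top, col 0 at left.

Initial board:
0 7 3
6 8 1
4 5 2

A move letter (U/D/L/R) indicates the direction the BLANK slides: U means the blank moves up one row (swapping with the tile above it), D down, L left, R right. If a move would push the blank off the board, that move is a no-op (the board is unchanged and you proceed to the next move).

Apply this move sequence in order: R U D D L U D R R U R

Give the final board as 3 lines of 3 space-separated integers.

Answer: 7 8 3
6 5 0
4 2 1

Derivation:
After move 1 (R):
7 0 3
6 8 1
4 5 2

After move 2 (U):
7 0 3
6 8 1
4 5 2

After move 3 (D):
7 8 3
6 0 1
4 5 2

After move 4 (D):
7 8 3
6 5 1
4 0 2

After move 5 (L):
7 8 3
6 5 1
0 4 2

After move 6 (U):
7 8 3
0 5 1
6 4 2

After move 7 (D):
7 8 3
6 5 1
0 4 2

After move 8 (R):
7 8 3
6 5 1
4 0 2

After move 9 (R):
7 8 3
6 5 1
4 2 0

After move 10 (U):
7 8 3
6 5 0
4 2 1

After move 11 (R):
7 8 3
6 5 0
4 2 1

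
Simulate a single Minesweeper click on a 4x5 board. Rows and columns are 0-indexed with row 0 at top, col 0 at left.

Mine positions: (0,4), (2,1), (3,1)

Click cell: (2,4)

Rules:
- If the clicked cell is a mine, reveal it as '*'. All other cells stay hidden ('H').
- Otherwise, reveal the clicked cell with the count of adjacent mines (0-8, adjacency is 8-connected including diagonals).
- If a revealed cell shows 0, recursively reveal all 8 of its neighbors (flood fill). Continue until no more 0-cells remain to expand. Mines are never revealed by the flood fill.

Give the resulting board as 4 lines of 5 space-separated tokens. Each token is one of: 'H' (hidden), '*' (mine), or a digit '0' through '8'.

H H H H H
H H 1 1 1
H H 2 0 0
H H 2 0 0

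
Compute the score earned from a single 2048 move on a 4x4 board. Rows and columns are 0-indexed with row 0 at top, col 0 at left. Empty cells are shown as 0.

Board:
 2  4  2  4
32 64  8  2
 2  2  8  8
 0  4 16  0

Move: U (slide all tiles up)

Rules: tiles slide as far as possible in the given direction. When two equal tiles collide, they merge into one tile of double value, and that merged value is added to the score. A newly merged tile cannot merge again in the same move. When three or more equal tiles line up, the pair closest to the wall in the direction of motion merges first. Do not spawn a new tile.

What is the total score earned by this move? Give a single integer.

Answer: 16

Derivation:
Slide up:
col 0: [2, 32, 2, 0] -> [2, 32, 2, 0]  score +0 (running 0)
col 1: [4, 64, 2, 4] -> [4, 64, 2, 4]  score +0 (running 0)
col 2: [2, 8, 8, 16] -> [2, 16, 16, 0]  score +16 (running 16)
col 3: [4, 2, 8, 0] -> [4, 2, 8, 0]  score +0 (running 16)
Board after move:
 2  4  2  4
32 64 16  2
 2  2 16  8
 0  4  0  0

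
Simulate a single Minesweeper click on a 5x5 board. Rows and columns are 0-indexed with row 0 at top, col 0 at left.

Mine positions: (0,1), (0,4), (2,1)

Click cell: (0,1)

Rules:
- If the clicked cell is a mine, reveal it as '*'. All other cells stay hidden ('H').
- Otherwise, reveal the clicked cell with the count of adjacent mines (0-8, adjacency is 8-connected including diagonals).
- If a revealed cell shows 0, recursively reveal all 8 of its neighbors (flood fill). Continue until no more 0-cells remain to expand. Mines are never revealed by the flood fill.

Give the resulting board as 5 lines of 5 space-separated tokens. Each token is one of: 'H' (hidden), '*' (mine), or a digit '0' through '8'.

H * H H H
H H H H H
H H H H H
H H H H H
H H H H H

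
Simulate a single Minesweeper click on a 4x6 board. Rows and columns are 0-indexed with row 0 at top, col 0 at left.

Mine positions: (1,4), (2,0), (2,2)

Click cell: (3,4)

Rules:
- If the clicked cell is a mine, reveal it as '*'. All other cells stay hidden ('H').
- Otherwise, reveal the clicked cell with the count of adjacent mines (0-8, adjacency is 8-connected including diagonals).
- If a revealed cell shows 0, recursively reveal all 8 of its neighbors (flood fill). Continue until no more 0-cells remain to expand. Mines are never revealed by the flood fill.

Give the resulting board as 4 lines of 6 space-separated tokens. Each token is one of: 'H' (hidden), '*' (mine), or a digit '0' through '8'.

H H H H H H
H H H H H H
H H H 2 1 1
H H H 1 0 0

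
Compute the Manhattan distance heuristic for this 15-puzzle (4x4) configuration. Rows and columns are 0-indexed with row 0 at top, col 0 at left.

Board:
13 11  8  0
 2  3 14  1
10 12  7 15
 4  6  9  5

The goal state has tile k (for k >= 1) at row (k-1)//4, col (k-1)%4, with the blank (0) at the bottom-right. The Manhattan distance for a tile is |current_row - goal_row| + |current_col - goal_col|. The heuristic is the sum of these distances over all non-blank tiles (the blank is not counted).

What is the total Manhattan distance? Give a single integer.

Answer: 41

Derivation:
Tile 13: (0,0)->(3,0) = 3
Tile 11: (0,1)->(2,2) = 3
Tile 8: (0,2)->(1,3) = 2
Tile 2: (1,0)->(0,1) = 2
Tile 3: (1,1)->(0,2) = 2
Tile 14: (1,2)->(3,1) = 3
Tile 1: (1,3)->(0,0) = 4
Tile 10: (2,0)->(2,1) = 1
Tile 12: (2,1)->(2,3) = 2
Tile 7: (2,2)->(1,2) = 1
Tile 15: (2,3)->(3,2) = 2
Tile 4: (3,0)->(0,3) = 6
Tile 6: (3,1)->(1,1) = 2
Tile 9: (3,2)->(2,0) = 3
Tile 5: (3,3)->(1,0) = 5
Sum: 3 + 3 + 2 + 2 + 2 + 3 + 4 + 1 + 2 + 1 + 2 + 6 + 2 + 3 + 5 = 41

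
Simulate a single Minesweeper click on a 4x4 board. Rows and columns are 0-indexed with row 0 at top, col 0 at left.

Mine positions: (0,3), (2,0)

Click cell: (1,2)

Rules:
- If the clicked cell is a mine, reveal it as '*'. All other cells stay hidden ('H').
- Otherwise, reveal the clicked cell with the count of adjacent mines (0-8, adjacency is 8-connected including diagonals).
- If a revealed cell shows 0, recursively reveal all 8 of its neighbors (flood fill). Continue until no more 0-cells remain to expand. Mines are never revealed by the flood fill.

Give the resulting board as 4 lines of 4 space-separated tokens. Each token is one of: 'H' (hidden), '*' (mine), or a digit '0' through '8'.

H H H H
H H 1 H
H H H H
H H H H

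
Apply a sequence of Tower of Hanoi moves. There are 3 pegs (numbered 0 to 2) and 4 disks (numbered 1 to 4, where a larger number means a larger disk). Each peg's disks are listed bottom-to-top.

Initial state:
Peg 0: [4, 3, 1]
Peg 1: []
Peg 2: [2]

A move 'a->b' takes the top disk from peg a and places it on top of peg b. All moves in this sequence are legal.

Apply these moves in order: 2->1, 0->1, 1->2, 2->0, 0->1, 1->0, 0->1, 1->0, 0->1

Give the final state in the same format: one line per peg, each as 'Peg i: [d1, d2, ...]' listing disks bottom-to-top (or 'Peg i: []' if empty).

Answer: Peg 0: [4, 3]
Peg 1: [2, 1]
Peg 2: []

Derivation:
After move 1 (2->1):
Peg 0: [4, 3, 1]
Peg 1: [2]
Peg 2: []

After move 2 (0->1):
Peg 0: [4, 3]
Peg 1: [2, 1]
Peg 2: []

After move 3 (1->2):
Peg 0: [4, 3]
Peg 1: [2]
Peg 2: [1]

After move 4 (2->0):
Peg 0: [4, 3, 1]
Peg 1: [2]
Peg 2: []

After move 5 (0->1):
Peg 0: [4, 3]
Peg 1: [2, 1]
Peg 2: []

After move 6 (1->0):
Peg 0: [4, 3, 1]
Peg 1: [2]
Peg 2: []

After move 7 (0->1):
Peg 0: [4, 3]
Peg 1: [2, 1]
Peg 2: []

After move 8 (1->0):
Peg 0: [4, 3, 1]
Peg 1: [2]
Peg 2: []

After move 9 (0->1):
Peg 0: [4, 3]
Peg 1: [2, 1]
Peg 2: []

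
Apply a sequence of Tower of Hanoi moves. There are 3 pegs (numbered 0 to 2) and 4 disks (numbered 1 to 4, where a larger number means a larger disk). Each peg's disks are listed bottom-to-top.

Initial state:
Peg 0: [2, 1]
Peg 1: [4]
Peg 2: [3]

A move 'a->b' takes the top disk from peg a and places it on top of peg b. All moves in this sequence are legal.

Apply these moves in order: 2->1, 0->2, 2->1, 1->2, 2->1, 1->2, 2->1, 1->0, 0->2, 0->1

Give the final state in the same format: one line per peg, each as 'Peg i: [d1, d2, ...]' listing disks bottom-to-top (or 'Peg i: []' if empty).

Answer: Peg 0: []
Peg 1: [4, 3, 2]
Peg 2: [1]

Derivation:
After move 1 (2->1):
Peg 0: [2, 1]
Peg 1: [4, 3]
Peg 2: []

After move 2 (0->2):
Peg 0: [2]
Peg 1: [4, 3]
Peg 2: [1]

After move 3 (2->1):
Peg 0: [2]
Peg 1: [4, 3, 1]
Peg 2: []

After move 4 (1->2):
Peg 0: [2]
Peg 1: [4, 3]
Peg 2: [1]

After move 5 (2->1):
Peg 0: [2]
Peg 1: [4, 3, 1]
Peg 2: []

After move 6 (1->2):
Peg 0: [2]
Peg 1: [4, 3]
Peg 2: [1]

After move 7 (2->1):
Peg 0: [2]
Peg 1: [4, 3, 1]
Peg 2: []

After move 8 (1->0):
Peg 0: [2, 1]
Peg 1: [4, 3]
Peg 2: []

After move 9 (0->2):
Peg 0: [2]
Peg 1: [4, 3]
Peg 2: [1]

After move 10 (0->1):
Peg 0: []
Peg 1: [4, 3, 2]
Peg 2: [1]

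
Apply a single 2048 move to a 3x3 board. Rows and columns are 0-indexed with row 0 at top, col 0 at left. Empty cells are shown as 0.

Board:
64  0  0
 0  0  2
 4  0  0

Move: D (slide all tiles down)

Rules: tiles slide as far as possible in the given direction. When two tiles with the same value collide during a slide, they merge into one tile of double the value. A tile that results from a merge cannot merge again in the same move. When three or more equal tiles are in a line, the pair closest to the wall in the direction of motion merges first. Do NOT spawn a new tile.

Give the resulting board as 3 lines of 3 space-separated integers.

Answer:  0  0  0
64  0  0
 4  0  2

Derivation:
Slide down:
col 0: [64, 0, 4] -> [0, 64, 4]
col 1: [0, 0, 0] -> [0, 0, 0]
col 2: [0, 2, 0] -> [0, 0, 2]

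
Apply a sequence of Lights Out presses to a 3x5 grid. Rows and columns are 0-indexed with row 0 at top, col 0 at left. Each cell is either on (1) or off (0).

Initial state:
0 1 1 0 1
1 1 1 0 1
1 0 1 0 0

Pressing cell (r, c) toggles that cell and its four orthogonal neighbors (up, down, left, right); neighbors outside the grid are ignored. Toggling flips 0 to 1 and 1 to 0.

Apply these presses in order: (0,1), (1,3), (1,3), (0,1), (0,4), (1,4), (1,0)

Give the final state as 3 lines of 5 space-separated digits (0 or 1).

Answer: 1 1 1 1 1
0 0 1 1 1
0 0 1 0 1

Derivation:
After press 1 at (0,1):
1 0 0 0 1
1 0 1 0 1
1 0 1 0 0

After press 2 at (1,3):
1 0 0 1 1
1 0 0 1 0
1 0 1 1 0

After press 3 at (1,3):
1 0 0 0 1
1 0 1 0 1
1 0 1 0 0

After press 4 at (0,1):
0 1 1 0 1
1 1 1 0 1
1 0 1 0 0

After press 5 at (0,4):
0 1 1 1 0
1 1 1 0 0
1 0 1 0 0

After press 6 at (1,4):
0 1 1 1 1
1 1 1 1 1
1 0 1 0 1

After press 7 at (1,0):
1 1 1 1 1
0 0 1 1 1
0 0 1 0 1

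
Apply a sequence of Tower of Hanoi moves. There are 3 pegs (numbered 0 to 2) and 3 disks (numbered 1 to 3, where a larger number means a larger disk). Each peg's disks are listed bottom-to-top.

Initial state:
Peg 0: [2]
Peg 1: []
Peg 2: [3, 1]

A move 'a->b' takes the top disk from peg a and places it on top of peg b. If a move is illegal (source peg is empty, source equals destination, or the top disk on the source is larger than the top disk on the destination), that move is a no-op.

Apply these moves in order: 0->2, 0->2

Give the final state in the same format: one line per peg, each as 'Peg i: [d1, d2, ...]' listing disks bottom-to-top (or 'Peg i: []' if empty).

After move 1 (0->2):
Peg 0: [2]
Peg 1: []
Peg 2: [3, 1]

After move 2 (0->2):
Peg 0: [2]
Peg 1: []
Peg 2: [3, 1]

Answer: Peg 0: [2]
Peg 1: []
Peg 2: [3, 1]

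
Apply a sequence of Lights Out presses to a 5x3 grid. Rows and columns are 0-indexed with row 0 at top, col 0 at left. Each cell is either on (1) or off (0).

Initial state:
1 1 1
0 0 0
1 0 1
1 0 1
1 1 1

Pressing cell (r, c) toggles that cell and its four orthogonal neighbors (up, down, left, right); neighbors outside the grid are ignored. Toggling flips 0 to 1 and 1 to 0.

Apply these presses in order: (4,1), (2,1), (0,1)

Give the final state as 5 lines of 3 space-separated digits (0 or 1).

Answer: 0 0 0
0 0 0
0 1 0
1 0 1
0 0 0

Derivation:
After press 1 at (4,1):
1 1 1
0 0 0
1 0 1
1 1 1
0 0 0

After press 2 at (2,1):
1 1 1
0 1 0
0 1 0
1 0 1
0 0 0

After press 3 at (0,1):
0 0 0
0 0 0
0 1 0
1 0 1
0 0 0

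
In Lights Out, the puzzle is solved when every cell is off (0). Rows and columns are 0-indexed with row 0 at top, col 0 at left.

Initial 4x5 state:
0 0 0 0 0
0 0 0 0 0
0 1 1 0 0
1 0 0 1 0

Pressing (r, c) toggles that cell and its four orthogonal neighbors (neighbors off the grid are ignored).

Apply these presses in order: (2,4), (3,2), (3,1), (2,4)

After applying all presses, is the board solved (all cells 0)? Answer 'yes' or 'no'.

After press 1 at (2,4):
0 0 0 0 0
0 0 0 0 1
0 1 1 1 1
1 0 0 1 1

After press 2 at (3,2):
0 0 0 0 0
0 0 0 0 1
0 1 0 1 1
1 1 1 0 1

After press 3 at (3,1):
0 0 0 0 0
0 0 0 0 1
0 0 0 1 1
0 0 0 0 1

After press 4 at (2,4):
0 0 0 0 0
0 0 0 0 0
0 0 0 0 0
0 0 0 0 0

Lights still on: 0

Answer: yes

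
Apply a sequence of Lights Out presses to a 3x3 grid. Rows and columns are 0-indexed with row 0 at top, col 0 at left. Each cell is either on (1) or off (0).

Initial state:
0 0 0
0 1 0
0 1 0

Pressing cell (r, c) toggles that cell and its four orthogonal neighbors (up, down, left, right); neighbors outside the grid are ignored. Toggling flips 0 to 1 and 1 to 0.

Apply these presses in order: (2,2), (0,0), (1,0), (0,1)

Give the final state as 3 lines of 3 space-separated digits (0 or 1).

Answer: 1 0 1
0 1 1
1 0 1

Derivation:
After press 1 at (2,2):
0 0 0
0 1 1
0 0 1

After press 2 at (0,0):
1 1 0
1 1 1
0 0 1

After press 3 at (1,0):
0 1 0
0 0 1
1 0 1

After press 4 at (0,1):
1 0 1
0 1 1
1 0 1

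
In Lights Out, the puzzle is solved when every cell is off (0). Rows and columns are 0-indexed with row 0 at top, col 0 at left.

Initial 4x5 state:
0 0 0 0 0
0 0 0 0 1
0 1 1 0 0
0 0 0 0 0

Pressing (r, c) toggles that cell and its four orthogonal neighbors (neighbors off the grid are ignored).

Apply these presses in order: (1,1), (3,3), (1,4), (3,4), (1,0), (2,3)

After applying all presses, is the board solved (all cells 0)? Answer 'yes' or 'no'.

After press 1 at (1,1):
0 1 0 0 0
1 1 1 0 1
0 0 1 0 0
0 0 0 0 0

After press 2 at (3,3):
0 1 0 0 0
1 1 1 0 1
0 0 1 1 0
0 0 1 1 1

After press 3 at (1,4):
0 1 0 0 1
1 1 1 1 0
0 0 1 1 1
0 0 1 1 1

After press 4 at (3,4):
0 1 0 0 1
1 1 1 1 0
0 0 1 1 0
0 0 1 0 0

After press 5 at (1,0):
1 1 0 0 1
0 0 1 1 0
1 0 1 1 0
0 0 1 0 0

After press 6 at (2,3):
1 1 0 0 1
0 0 1 0 0
1 0 0 0 1
0 0 1 1 0

Lights still on: 8

Answer: no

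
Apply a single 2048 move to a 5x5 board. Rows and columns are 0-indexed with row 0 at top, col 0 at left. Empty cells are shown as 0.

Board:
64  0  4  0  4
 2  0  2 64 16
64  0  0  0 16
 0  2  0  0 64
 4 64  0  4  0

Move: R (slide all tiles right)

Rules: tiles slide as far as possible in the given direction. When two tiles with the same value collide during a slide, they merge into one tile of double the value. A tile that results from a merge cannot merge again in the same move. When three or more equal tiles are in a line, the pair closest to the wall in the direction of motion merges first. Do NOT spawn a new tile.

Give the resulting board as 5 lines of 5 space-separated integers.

Answer:  0  0  0 64  8
 0  0  4 64 16
 0  0  0 64 16
 0  0  0  2 64
 0  0  4 64  4

Derivation:
Slide right:
row 0: [64, 0, 4, 0, 4] -> [0, 0, 0, 64, 8]
row 1: [2, 0, 2, 64, 16] -> [0, 0, 4, 64, 16]
row 2: [64, 0, 0, 0, 16] -> [0, 0, 0, 64, 16]
row 3: [0, 2, 0, 0, 64] -> [0, 0, 0, 2, 64]
row 4: [4, 64, 0, 4, 0] -> [0, 0, 4, 64, 4]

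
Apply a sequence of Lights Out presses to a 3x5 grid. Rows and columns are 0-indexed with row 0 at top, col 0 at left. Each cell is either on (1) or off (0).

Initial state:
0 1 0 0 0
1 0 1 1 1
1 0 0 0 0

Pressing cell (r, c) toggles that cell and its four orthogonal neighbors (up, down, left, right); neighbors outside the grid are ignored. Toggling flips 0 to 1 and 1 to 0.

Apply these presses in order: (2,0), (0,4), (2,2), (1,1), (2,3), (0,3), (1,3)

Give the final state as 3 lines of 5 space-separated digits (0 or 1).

Answer: 0 0 1 1 0
1 1 0 0 1
0 1 0 1 1

Derivation:
After press 1 at (2,0):
0 1 0 0 0
0 0 1 1 1
0 1 0 0 0

After press 2 at (0,4):
0 1 0 1 1
0 0 1 1 0
0 1 0 0 0

After press 3 at (2,2):
0 1 0 1 1
0 0 0 1 0
0 0 1 1 0

After press 4 at (1,1):
0 0 0 1 1
1 1 1 1 0
0 1 1 1 0

After press 5 at (2,3):
0 0 0 1 1
1 1 1 0 0
0 1 0 0 1

After press 6 at (0,3):
0 0 1 0 0
1 1 1 1 0
0 1 0 0 1

After press 7 at (1,3):
0 0 1 1 0
1 1 0 0 1
0 1 0 1 1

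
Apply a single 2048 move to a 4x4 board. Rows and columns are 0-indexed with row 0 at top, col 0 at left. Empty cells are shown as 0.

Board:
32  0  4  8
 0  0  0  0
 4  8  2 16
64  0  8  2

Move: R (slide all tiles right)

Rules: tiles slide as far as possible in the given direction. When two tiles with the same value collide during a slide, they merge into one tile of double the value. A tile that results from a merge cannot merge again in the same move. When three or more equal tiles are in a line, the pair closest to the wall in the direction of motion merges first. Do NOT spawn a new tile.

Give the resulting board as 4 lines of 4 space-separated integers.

Slide right:
row 0: [32, 0, 4, 8] -> [0, 32, 4, 8]
row 1: [0, 0, 0, 0] -> [0, 0, 0, 0]
row 2: [4, 8, 2, 16] -> [4, 8, 2, 16]
row 3: [64, 0, 8, 2] -> [0, 64, 8, 2]

Answer:  0 32  4  8
 0  0  0  0
 4  8  2 16
 0 64  8  2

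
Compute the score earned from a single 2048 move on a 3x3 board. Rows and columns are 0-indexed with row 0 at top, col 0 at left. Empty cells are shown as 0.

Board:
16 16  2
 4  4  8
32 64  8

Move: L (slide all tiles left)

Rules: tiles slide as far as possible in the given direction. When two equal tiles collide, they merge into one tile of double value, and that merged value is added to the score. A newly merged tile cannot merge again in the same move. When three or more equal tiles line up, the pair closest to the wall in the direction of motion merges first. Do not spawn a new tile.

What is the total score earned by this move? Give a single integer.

Slide left:
row 0: [16, 16, 2] -> [32, 2, 0]  score +32 (running 32)
row 1: [4, 4, 8] -> [8, 8, 0]  score +8 (running 40)
row 2: [32, 64, 8] -> [32, 64, 8]  score +0 (running 40)
Board after move:
32  2  0
 8  8  0
32 64  8

Answer: 40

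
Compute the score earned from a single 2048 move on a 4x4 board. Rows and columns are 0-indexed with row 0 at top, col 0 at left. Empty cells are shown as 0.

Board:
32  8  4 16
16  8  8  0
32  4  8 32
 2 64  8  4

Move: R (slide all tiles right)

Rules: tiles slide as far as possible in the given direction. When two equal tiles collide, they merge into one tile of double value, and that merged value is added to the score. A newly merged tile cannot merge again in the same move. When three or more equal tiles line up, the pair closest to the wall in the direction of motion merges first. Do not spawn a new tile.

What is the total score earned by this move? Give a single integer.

Answer: 16

Derivation:
Slide right:
row 0: [32, 8, 4, 16] -> [32, 8, 4, 16]  score +0 (running 0)
row 1: [16, 8, 8, 0] -> [0, 0, 16, 16]  score +16 (running 16)
row 2: [32, 4, 8, 32] -> [32, 4, 8, 32]  score +0 (running 16)
row 3: [2, 64, 8, 4] -> [2, 64, 8, 4]  score +0 (running 16)
Board after move:
32  8  4 16
 0  0 16 16
32  4  8 32
 2 64  8  4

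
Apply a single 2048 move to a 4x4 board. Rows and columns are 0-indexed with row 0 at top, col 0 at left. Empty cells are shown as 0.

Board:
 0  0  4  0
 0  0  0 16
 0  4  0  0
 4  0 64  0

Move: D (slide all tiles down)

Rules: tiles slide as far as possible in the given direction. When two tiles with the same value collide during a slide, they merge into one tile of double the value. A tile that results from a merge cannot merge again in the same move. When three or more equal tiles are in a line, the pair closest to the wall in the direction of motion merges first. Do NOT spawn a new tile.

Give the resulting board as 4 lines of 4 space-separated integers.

Answer:  0  0  0  0
 0  0  0  0
 0  0  4  0
 4  4 64 16

Derivation:
Slide down:
col 0: [0, 0, 0, 4] -> [0, 0, 0, 4]
col 1: [0, 0, 4, 0] -> [0, 0, 0, 4]
col 2: [4, 0, 0, 64] -> [0, 0, 4, 64]
col 3: [0, 16, 0, 0] -> [0, 0, 0, 16]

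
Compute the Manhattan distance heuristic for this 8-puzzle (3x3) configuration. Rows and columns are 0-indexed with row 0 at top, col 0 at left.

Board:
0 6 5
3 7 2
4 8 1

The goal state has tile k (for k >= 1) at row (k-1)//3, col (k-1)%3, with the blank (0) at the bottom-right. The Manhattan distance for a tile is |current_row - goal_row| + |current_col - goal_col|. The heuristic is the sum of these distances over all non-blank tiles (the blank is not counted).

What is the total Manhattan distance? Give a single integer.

Tile 6: (0,1)->(1,2) = 2
Tile 5: (0,2)->(1,1) = 2
Tile 3: (1,0)->(0,2) = 3
Tile 7: (1,1)->(2,0) = 2
Tile 2: (1,2)->(0,1) = 2
Tile 4: (2,0)->(1,0) = 1
Tile 8: (2,1)->(2,1) = 0
Tile 1: (2,2)->(0,0) = 4
Sum: 2 + 2 + 3 + 2 + 2 + 1 + 0 + 4 = 16

Answer: 16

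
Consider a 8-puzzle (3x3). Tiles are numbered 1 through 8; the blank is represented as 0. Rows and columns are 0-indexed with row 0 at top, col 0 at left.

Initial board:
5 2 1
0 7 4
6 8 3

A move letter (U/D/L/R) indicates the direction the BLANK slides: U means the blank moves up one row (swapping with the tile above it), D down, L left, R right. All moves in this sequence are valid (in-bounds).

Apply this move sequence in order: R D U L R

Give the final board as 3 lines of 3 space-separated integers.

Answer: 5 2 1
7 0 4
6 8 3

Derivation:
After move 1 (R):
5 2 1
7 0 4
6 8 3

After move 2 (D):
5 2 1
7 8 4
6 0 3

After move 3 (U):
5 2 1
7 0 4
6 8 3

After move 4 (L):
5 2 1
0 7 4
6 8 3

After move 5 (R):
5 2 1
7 0 4
6 8 3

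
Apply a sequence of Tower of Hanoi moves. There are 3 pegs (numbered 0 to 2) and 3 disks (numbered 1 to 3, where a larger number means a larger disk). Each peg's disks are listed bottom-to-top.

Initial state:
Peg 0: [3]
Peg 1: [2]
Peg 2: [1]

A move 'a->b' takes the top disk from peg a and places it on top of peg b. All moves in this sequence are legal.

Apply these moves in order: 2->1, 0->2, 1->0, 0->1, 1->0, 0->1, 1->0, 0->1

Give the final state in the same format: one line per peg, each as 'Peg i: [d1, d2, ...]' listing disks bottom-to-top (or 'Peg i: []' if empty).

After move 1 (2->1):
Peg 0: [3]
Peg 1: [2, 1]
Peg 2: []

After move 2 (0->2):
Peg 0: []
Peg 1: [2, 1]
Peg 2: [3]

After move 3 (1->0):
Peg 0: [1]
Peg 1: [2]
Peg 2: [3]

After move 4 (0->1):
Peg 0: []
Peg 1: [2, 1]
Peg 2: [3]

After move 5 (1->0):
Peg 0: [1]
Peg 1: [2]
Peg 2: [3]

After move 6 (0->1):
Peg 0: []
Peg 1: [2, 1]
Peg 2: [3]

After move 7 (1->0):
Peg 0: [1]
Peg 1: [2]
Peg 2: [3]

After move 8 (0->1):
Peg 0: []
Peg 1: [2, 1]
Peg 2: [3]

Answer: Peg 0: []
Peg 1: [2, 1]
Peg 2: [3]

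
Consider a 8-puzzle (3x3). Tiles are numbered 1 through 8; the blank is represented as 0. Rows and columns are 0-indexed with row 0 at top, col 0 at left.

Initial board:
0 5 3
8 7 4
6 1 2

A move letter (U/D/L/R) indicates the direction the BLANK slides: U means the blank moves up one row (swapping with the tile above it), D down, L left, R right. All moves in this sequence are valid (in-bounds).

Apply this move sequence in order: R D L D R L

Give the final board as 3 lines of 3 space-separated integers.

Answer: 5 7 3
6 8 4
0 1 2

Derivation:
After move 1 (R):
5 0 3
8 7 4
6 1 2

After move 2 (D):
5 7 3
8 0 4
6 1 2

After move 3 (L):
5 7 3
0 8 4
6 1 2

After move 4 (D):
5 7 3
6 8 4
0 1 2

After move 5 (R):
5 7 3
6 8 4
1 0 2

After move 6 (L):
5 7 3
6 8 4
0 1 2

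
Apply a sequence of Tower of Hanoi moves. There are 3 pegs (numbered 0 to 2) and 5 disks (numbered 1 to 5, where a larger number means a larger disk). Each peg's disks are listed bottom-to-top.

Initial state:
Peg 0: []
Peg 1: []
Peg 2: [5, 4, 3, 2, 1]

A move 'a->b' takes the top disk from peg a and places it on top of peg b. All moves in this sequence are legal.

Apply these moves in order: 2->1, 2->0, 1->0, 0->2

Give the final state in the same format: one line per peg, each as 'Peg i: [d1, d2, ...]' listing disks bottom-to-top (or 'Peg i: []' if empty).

After move 1 (2->1):
Peg 0: []
Peg 1: [1]
Peg 2: [5, 4, 3, 2]

After move 2 (2->0):
Peg 0: [2]
Peg 1: [1]
Peg 2: [5, 4, 3]

After move 3 (1->0):
Peg 0: [2, 1]
Peg 1: []
Peg 2: [5, 4, 3]

After move 4 (0->2):
Peg 0: [2]
Peg 1: []
Peg 2: [5, 4, 3, 1]

Answer: Peg 0: [2]
Peg 1: []
Peg 2: [5, 4, 3, 1]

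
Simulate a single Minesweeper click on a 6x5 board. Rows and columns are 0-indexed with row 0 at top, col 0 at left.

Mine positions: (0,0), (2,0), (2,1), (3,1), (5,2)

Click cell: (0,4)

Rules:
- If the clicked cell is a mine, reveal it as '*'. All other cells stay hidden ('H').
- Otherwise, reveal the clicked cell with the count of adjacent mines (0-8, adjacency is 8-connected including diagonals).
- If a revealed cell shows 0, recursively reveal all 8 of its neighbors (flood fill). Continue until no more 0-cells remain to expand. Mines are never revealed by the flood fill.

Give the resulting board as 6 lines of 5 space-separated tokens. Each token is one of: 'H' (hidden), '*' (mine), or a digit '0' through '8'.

H 1 0 0 0
H 3 1 0 0
H H 2 0 0
H H 2 0 0
H H 2 1 0
H H H 1 0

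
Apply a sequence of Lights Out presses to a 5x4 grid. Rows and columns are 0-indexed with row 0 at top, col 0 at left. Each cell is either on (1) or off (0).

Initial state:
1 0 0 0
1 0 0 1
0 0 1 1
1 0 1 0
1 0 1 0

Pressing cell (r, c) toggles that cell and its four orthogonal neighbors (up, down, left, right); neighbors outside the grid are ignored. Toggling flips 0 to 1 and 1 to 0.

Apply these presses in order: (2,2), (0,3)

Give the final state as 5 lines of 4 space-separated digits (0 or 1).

After press 1 at (2,2):
1 0 0 0
1 0 1 1
0 1 0 0
1 0 0 0
1 0 1 0

After press 2 at (0,3):
1 0 1 1
1 0 1 0
0 1 0 0
1 0 0 0
1 0 1 0

Answer: 1 0 1 1
1 0 1 0
0 1 0 0
1 0 0 0
1 0 1 0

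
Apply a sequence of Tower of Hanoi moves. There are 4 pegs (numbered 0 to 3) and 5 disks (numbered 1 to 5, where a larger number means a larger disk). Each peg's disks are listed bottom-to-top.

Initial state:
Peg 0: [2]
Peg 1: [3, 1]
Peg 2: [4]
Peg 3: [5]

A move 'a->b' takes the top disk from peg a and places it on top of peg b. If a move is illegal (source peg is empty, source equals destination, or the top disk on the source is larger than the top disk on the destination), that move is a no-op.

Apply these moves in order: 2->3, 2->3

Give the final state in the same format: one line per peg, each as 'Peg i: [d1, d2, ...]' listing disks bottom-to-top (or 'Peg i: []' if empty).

After move 1 (2->3):
Peg 0: [2]
Peg 1: [3, 1]
Peg 2: []
Peg 3: [5, 4]

After move 2 (2->3):
Peg 0: [2]
Peg 1: [3, 1]
Peg 2: []
Peg 3: [5, 4]

Answer: Peg 0: [2]
Peg 1: [3, 1]
Peg 2: []
Peg 3: [5, 4]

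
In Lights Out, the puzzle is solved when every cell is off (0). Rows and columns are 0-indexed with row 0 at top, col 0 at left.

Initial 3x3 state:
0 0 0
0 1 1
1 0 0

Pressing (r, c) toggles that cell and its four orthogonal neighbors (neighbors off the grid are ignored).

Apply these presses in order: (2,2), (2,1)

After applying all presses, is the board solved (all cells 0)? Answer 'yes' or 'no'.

Answer: yes

Derivation:
After press 1 at (2,2):
0 0 0
0 1 0
1 1 1

After press 2 at (2,1):
0 0 0
0 0 0
0 0 0

Lights still on: 0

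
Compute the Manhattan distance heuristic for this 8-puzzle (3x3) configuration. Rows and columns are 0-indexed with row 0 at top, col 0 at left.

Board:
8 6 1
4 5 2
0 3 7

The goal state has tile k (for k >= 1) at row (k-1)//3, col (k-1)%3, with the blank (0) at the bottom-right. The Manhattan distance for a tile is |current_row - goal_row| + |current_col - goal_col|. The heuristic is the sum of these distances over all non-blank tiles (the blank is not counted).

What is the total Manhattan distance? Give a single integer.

Answer: 14

Derivation:
Tile 8: (0,0)->(2,1) = 3
Tile 6: (0,1)->(1,2) = 2
Tile 1: (0,2)->(0,0) = 2
Tile 4: (1,0)->(1,0) = 0
Tile 5: (1,1)->(1,1) = 0
Tile 2: (1,2)->(0,1) = 2
Tile 3: (2,1)->(0,2) = 3
Tile 7: (2,2)->(2,0) = 2
Sum: 3 + 2 + 2 + 0 + 0 + 2 + 3 + 2 = 14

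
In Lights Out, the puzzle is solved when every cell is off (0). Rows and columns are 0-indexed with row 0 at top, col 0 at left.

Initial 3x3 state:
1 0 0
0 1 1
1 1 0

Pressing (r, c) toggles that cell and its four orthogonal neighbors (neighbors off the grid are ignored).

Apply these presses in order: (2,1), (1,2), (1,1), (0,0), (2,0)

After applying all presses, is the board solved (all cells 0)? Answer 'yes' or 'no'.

After press 1 at (2,1):
1 0 0
0 0 1
0 0 1

After press 2 at (1,2):
1 0 1
0 1 0
0 0 0

After press 3 at (1,1):
1 1 1
1 0 1
0 1 0

After press 4 at (0,0):
0 0 1
0 0 1
0 1 0

After press 5 at (2,0):
0 0 1
1 0 1
1 0 0

Lights still on: 4

Answer: no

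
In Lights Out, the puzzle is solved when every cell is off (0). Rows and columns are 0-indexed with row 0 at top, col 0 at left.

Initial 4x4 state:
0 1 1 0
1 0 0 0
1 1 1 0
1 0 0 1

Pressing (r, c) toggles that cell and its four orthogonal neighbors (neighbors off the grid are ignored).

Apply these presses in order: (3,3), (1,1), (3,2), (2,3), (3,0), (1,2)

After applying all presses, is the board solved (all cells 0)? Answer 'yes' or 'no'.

Answer: yes

Derivation:
After press 1 at (3,3):
0 1 1 0
1 0 0 0
1 1 1 1
1 0 1 0

After press 2 at (1,1):
0 0 1 0
0 1 1 0
1 0 1 1
1 0 1 0

After press 3 at (3,2):
0 0 1 0
0 1 1 0
1 0 0 1
1 1 0 1

After press 4 at (2,3):
0 0 1 0
0 1 1 1
1 0 1 0
1 1 0 0

After press 5 at (3,0):
0 0 1 0
0 1 1 1
0 0 1 0
0 0 0 0

After press 6 at (1,2):
0 0 0 0
0 0 0 0
0 0 0 0
0 0 0 0

Lights still on: 0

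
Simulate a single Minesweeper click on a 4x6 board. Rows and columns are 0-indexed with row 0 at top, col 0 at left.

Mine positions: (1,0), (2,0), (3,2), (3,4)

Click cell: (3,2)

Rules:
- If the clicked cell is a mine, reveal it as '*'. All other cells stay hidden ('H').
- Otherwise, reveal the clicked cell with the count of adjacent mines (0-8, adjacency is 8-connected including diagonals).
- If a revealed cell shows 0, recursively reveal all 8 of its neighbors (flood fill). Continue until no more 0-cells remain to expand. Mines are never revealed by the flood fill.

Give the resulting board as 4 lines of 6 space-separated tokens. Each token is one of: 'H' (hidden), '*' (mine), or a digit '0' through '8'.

H H H H H H
H H H H H H
H H H H H H
H H * H H H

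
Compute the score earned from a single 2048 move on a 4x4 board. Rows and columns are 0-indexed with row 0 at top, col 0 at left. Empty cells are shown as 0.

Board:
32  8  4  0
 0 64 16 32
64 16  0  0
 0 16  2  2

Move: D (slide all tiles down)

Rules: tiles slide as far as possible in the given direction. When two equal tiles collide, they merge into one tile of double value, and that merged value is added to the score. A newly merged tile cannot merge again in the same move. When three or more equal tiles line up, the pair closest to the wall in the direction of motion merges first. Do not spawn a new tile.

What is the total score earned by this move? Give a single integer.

Answer: 32

Derivation:
Slide down:
col 0: [32, 0, 64, 0] -> [0, 0, 32, 64]  score +0 (running 0)
col 1: [8, 64, 16, 16] -> [0, 8, 64, 32]  score +32 (running 32)
col 2: [4, 16, 0, 2] -> [0, 4, 16, 2]  score +0 (running 32)
col 3: [0, 32, 0, 2] -> [0, 0, 32, 2]  score +0 (running 32)
Board after move:
 0  0  0  0
 0  8  4  0
32 64 16 32
64 32  2  2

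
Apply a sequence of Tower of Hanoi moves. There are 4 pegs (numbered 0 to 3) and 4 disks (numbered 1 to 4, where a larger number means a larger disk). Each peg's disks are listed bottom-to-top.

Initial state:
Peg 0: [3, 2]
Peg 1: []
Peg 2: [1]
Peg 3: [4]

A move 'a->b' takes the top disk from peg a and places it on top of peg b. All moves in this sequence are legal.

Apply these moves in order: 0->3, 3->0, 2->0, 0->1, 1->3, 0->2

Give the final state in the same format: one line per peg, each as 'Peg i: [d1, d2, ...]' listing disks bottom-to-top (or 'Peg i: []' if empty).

After move 1 (0->3):
Peg 0: [3]
Peg 1: []
Peg 2: [1]
Peg 3: [4, 2]

After move 2 (3->0):
Peg 0: [3, 2]
Peg 1: []
Peg 2: [1]
Peg 3: [4]

After move 3 (2->0):
Peg 0: [3, 2, 1]
Peg 1: []
Peg 2: []
Peg 3: [4]

After move 4 (0->1):
Peg 0: [3, 2]
Peg 1: [1]
Peg 2: []
Peg 3: [4]

After move 5 (1->3):
Peg 0: [3, 2]
Peg 1: []
Peg 2: []
Peg 3: [4, 1]

After move 6 (0->2):
Peg 0: [3]
Peg 1: []
Peg 2: [2]
Peg 3: [4, 1]

Answer: Peg 0: [3]
Peg 1: []
Peg 2: [2]
Peg 3: [4, 1]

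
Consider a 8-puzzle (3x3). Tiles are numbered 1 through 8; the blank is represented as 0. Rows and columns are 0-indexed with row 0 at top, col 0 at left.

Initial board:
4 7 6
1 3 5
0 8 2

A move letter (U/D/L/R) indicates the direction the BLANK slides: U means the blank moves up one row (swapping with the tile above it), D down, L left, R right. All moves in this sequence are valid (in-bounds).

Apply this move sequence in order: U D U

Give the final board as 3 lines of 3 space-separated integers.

Answer: 4 7 6
0 3 5
1 8 2

Derivation:
After move 1 (U):
4 7 6
0 3 5
1 8 2

After move 2 (D):
4 7 6
1 3 5
0 8 2

After move 3 (U):
4 7 6
0 3 5
1 8 2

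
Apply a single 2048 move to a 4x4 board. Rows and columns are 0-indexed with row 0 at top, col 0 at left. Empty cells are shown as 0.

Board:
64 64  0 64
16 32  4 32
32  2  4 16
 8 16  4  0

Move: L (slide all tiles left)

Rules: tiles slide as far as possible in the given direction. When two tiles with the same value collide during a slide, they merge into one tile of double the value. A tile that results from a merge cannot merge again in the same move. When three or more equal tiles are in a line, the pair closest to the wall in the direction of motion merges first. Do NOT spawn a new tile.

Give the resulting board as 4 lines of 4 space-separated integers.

Answer: 128  64   0   0
 16  32   4  32
 32   2   4  16
  8  16   4   0

Derivation:
Slide left:
row 0: [64, 64, 0, 64] -> [128, 64, 0, 0]
row 1: [16, 32, 4, 32] -> [16, 32, 4, 32]
row 2: [32, 2, 4, 16] -> [32, 2, 4, 16]
row 3: [8, 16, 4, 0] -> [8, 16, 4, 0]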